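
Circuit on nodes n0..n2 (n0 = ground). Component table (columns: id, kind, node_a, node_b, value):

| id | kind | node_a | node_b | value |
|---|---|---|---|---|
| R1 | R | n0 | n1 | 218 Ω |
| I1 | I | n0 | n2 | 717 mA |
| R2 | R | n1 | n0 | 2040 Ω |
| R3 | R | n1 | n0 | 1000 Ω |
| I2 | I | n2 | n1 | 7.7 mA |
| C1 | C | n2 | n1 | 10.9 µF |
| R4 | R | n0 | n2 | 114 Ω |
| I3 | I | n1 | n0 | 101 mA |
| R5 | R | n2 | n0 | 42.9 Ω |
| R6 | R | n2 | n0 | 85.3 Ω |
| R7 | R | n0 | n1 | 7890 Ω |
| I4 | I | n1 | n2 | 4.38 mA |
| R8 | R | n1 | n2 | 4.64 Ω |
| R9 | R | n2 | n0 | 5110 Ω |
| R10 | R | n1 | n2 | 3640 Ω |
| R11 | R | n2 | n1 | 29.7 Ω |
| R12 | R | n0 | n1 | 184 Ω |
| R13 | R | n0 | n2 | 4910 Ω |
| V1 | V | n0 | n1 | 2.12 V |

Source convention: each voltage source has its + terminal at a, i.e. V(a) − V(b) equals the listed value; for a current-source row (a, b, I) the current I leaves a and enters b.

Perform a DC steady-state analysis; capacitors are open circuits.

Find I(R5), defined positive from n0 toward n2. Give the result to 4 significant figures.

MNA unknowns: 2 node voltages V₁..V_2 plus 1 source current (V1)
R1: Y=0.004587 on G[0,1]
I1: z[0]−=0.717, z[2]+=0.717
R2: Y=0.0004902 on G[1,0]
R3: Y=0.001000 on G[1,0]
I2: z[2]−=0.0077, z[1]+=0.0077
C1: Y=0.000 on G[2,1]
R4: Y=0.008772 on G[0,2]
I3: z[1]−=0.101, z[0]+=0.101
R5: Y=0.02331 on G[2,0]
R6: Y=0.01172 on G[2,0]
R7: Y=0.0001267 on G[0,1]
I4: z[1]−=0.00438, z[2]+=0.00438
R8: Y=0.2155 on G[1,2]
R9: Y=0.0001957 on G[2,0]
R10: Y=0.0002747 on G[1,2]
R11: Y=0.03367 on G[2,1]
R12: Y=0.005435 on G[0,1]
R13: Y=0.0002037 on G[0,2]
V1: row V0−V1=2.12, i_V1 at 0,1
solve → V1=-2.120, V2=0.6294
aux → i_V1=-0.6129

-0.01467 A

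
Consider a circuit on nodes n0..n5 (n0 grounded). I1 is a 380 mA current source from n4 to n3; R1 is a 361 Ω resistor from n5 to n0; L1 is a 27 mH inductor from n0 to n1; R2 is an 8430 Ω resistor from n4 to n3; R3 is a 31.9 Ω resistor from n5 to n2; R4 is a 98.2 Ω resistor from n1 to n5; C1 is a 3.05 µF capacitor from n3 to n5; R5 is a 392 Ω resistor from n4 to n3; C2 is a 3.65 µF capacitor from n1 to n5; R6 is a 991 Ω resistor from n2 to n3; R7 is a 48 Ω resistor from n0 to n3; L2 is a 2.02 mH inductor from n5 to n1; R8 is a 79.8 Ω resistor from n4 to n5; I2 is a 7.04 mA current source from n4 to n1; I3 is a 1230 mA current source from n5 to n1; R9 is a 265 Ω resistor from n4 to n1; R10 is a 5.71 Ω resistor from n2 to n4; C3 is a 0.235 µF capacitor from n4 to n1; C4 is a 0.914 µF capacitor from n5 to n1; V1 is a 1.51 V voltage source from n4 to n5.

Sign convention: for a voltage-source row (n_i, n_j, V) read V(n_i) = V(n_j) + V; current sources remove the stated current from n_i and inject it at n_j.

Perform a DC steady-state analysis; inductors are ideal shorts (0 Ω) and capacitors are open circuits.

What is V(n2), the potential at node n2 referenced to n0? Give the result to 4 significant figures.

Apply KCL at each of the 5 non-ground nodes and solve the resulting linear system.
Node n1: branches {L1, R4, C2, L2, I2, I3, R9, C3, C4} → V_1 = 0.000
Node n2: branches {R3, R6, R10} → V_2 = 1.351
Node n3: branches {I1, R2, C1, R5, R6, R7} → V_3 = 15.72
Node n4: branches {I1, R2, R5, R8, I2, R9, R10, C3, V1} → V_4 = 1.510
Node n5: branches {R1, R3, R4, C1, C2, L2, R8, I3, C4, V1} → V_5 = 0.000
Source currents: i(L1)=0.3276, i(L2)=-1.570, i(V1)=-0.4016

1.351 V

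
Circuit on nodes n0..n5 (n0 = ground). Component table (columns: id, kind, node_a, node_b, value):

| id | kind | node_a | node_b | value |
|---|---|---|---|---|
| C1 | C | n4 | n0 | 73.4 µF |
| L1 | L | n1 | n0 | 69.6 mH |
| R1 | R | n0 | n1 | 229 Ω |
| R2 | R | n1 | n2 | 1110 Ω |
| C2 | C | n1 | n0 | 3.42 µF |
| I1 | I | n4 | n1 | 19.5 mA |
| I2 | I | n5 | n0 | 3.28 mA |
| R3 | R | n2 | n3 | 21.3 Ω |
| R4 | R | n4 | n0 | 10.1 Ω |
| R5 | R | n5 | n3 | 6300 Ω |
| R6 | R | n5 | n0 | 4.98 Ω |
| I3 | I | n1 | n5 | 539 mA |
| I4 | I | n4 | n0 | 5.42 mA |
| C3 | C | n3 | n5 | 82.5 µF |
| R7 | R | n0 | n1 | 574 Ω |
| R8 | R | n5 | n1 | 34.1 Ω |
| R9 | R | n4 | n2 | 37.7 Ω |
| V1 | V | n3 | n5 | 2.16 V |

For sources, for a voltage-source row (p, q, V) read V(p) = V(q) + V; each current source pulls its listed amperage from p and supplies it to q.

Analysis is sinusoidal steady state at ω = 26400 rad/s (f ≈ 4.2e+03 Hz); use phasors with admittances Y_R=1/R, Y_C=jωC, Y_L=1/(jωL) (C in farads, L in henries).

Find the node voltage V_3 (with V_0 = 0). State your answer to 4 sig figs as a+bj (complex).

3.976+0.5429j V

MNA unknowns: 5 node voltages V₁..V_5 plus 1 source current (V1)
C1: Y=0.000+1.938j on G[4,0]
L1: Y=0.000-0.0005442j on G[1,0]
R1: Y=0.004367+0.000j on G[0,1]
R2: Y=0.0009009+0.000j on G[1,2]
C2: Y=0.000+0.09029j on G[1,0]
I1: z[4]−=0.0195, z[1]+=0.0195
I2: z[5]−=0.00328, z[0]+=0.00328
R3: Y=0.04695+0.000j on G[2,3]
R4: Y=0.09901+0.000j on G[4,0]
R5: Y=0.0001587+0.000j on G[5,3]
R6: Y=0.2008+0.000j on G[5,0]
I3: z[1]−=0.539, z[5]+=0.539
I4: z[4]−=0.00542, z[0]+=0.00542
C3: Y=0.000+2.178j on G[3,5]
R7: Y=0.001742+0.000j on G[0,1]
R8: Y=0.02933+0.000j on G[5,1]
R9: Y=0.02653+0.000j on G[4,2]
V1: row V3−V5=2.16, i_V1 at 3,5
solve → V1=-1.643+4.505j, V2=2.492+0.3898j, V3=3.976+0.5429j, V4=0.006685-0.02082j, V5=1.816+0.5429j
aux → i_V1=-0.07000-4.712j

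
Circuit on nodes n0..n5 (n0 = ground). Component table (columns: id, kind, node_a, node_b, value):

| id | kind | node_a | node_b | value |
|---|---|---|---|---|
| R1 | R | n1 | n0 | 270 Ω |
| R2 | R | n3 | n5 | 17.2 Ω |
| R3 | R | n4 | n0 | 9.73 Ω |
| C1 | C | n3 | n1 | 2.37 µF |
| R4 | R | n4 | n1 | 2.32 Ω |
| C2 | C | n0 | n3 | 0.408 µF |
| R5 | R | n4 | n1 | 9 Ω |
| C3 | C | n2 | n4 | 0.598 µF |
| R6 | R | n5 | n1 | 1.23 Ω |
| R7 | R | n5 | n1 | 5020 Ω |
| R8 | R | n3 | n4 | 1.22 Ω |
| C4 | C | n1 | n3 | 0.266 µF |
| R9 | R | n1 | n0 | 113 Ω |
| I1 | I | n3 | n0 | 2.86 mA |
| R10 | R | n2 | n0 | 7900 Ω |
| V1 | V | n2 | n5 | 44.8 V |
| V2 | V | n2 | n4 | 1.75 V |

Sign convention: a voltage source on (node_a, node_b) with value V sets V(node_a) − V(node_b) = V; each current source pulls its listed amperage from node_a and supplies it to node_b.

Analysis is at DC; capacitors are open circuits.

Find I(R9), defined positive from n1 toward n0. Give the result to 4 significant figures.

-0.2023 A

MNA unknowns: 5 node voltages V₁..V_5 plus 2 source currents (V1, V2)
R1: Y=0.003704 on G[1,0]
R2: Y=0.05814 on G[3,5]
R3: Y=0.1028 on G[4,0]
C1: Y=0.000 on G[3,1]
R4: Y=0.4310 on G[4,1]
C2: Y=0.000 on G[0,3]
R5: Y=0.1111 on G[4,1]
C3: Y=0.000 on G[2,4]
R6: Y=0.8130 on G[5,1]
R7: Y=0.0001992 on G[5,1]
R8: Y=0.8197 on G[3,4]
C4: Y=0.000 on G[1,3]
R9: Y=0.008850 on G[1,0]
I1: z[3]−=0.00286, z[0]+=0.00286
R10: Y=0.0001266 on G[2,0]
V1: row V2−V5=44.8, i_V1 at 2,5
V2: row V2−V4=1.75, i_V2 at 2,4
solve → V1=-22.86, V2=4.509, V3=-0.09582, V4=2.759, V5=-40.29
aux → i_V1=-16.51, i_V2=16.51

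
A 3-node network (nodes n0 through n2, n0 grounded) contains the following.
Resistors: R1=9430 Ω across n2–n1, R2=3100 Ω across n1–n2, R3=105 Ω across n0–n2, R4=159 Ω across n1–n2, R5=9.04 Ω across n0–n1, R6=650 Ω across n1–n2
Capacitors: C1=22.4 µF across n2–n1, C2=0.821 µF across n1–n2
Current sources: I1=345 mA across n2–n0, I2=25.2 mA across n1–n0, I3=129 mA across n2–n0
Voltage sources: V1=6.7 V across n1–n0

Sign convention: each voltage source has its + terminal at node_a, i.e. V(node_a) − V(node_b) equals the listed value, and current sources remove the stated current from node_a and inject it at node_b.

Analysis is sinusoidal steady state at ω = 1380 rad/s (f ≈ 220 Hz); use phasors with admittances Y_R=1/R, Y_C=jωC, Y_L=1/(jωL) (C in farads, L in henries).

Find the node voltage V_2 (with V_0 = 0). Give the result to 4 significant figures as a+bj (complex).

Element admittances at ω=1380 rad/s:
  Y(R1) = 0.0001060+0.000j S between n2,n1
  Y(C1) = 0.000+0.03091j S between n2,n1
  I1: injects 0.345 A into n0 (from n2)
  I2: injects 0.0252 A into n0 (from n1)
  Y(R2) = 0.0003226+0.000j S between n1,n2
  Y(C2) = 0.000+0.001133j S between n1,n2
  I3: injects 0.129 A into n0 (from n2)
  Y(R3) = 0.009524+0.000j S between n0,n2
  Y(R4) = 0.006289+0.000j S between n1,n2
  Y(R5) = 0.1106+0.000j S between n0,n1
  Y(R6) = 0.001538+0.000j S between n1,n2
  V1: constraint V(n1)−V(n0) = 6.7
Assemble and solve the 3×3 MNA system:
  V(n1)=6.700+0.000j  V(n2)=-0.4201+12.83j
  i(V1)=-1.236-0.1222j

-0.4201+12.83j V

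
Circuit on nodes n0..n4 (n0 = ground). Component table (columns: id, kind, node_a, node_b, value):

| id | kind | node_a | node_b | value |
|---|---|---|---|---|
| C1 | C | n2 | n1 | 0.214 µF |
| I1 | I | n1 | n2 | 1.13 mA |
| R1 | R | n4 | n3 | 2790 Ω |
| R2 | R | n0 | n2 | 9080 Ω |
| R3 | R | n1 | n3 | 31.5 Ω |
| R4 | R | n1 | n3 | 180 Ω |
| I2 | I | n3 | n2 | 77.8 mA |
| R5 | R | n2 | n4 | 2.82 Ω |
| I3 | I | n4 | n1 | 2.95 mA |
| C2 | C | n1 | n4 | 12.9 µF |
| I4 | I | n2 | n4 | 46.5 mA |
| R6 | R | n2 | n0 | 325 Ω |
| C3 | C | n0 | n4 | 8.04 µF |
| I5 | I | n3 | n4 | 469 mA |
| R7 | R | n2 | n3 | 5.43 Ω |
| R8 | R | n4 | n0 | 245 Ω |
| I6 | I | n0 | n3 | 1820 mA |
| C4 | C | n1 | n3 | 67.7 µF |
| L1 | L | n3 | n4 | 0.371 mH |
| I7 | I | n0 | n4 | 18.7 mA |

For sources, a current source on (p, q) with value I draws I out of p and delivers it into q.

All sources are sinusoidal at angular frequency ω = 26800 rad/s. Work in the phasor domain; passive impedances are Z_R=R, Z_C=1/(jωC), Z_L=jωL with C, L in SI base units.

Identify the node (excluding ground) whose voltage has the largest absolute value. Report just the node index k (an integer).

Element admittances at ω=26800 rad/s:
  Y(C1) = 0.000+0.005735j S between n2,n1
  I1: injects 0.00113 A into n2 (from n1)
  Y(R1) = 0.0003584+0.000j S between n4,n3
  Y(R2) = 0.0001101+0.000j S between n0,n2
  Y(R3) = 0.03175+0.000j S between n1,n3
  Y(R4) = 0.005556+0.000j S between n1,n3
  I2: injects 0.0778 A into n2 (from n3)
  Y(R5) = 0.3546+0.000j S between n2,n4
  I3: injects 0.00295 A into n1 (from n4)
  Y(C2) = 0.000+0.3457j S between n1,n4
  I4: injects 0.0465 A into n4 (from n2)
  Y(R6) = 0.003077+0.000j S between n2,n0
  Y(C3) = 0.000+0.2155j S between n0,n4
  I5: injects 0.469 A into n4 (from n3)
  Y(R7) = 0.1842+0.000j S between n2,n3
  Y(R8) = 0.004082+0.000j S between n4,n0
  I6: injects 1.82 A into n3 (from n0)
  Y(C4) = 0.000+1.814j S between n1,n3
  Y(L1) = 0.000-0.1006j S between n3,n4
  I7: injects 0.0187 A into n4 (from n0)
Assemble and solve the 4×4 MNA system:
  V(n1)=2.889-12.49j  V(n2)=1.444-10.05j  V(n3)=3.401-13.24j  V(n4)=0.3098-8.506j

3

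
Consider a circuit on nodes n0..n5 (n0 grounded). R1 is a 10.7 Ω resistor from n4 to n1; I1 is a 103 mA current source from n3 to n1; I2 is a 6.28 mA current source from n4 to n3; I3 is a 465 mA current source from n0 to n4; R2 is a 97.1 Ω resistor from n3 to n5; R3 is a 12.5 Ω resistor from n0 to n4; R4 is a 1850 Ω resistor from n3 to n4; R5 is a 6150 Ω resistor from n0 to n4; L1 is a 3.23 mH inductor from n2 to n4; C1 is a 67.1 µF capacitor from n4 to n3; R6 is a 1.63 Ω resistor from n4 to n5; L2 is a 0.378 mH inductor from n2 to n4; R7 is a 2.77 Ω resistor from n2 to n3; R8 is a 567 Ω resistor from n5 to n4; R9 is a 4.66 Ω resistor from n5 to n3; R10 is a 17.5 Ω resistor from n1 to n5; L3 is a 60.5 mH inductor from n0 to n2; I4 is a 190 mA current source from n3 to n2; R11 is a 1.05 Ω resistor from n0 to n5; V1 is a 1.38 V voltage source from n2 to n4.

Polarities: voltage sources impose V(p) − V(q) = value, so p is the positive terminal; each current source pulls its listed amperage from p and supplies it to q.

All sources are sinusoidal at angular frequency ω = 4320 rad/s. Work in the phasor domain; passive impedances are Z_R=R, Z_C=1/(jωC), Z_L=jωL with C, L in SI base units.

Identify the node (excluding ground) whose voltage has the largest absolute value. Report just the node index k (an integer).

Apply KCL at each of the 5 non-ground nodes and solve the resulting linear system.
Node n1: branches {R1, I1, R10} → V_1 = 1.335+0.02483j
Node n2: branches {L1, L2, R7, L3, I4, V1} → V_2 = 2.171+0.03655j
Node n3: branches {I1, I2, R2, R4, C1, R7, R9, I4} → V_3 = 0.9625-0.05987j
Node n4: branches {R1, I2, I3, R3, R4, R5, L1, C1, R6, L2, R8, V1} → V_4 = 0.7914+0.03655j
Node n5: branches {R2, R6, R8, R9, R10, R11} → V_5 = 0.4215+0.005647j
Source currents: i(V1)=-0.2466+0.9175j

2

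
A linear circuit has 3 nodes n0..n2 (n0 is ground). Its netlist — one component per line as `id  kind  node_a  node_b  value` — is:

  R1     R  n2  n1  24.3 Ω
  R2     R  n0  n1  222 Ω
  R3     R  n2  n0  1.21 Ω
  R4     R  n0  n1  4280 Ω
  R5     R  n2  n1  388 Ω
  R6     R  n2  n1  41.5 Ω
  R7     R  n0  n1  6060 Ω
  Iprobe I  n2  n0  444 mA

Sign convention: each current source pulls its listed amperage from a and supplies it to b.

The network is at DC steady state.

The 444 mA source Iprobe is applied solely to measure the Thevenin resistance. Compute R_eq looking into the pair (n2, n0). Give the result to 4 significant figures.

Apply KCL at each of the 2 non-ground nodes and solve the resulting linear system.
Node n1: branches {R1, R2, R4, R5, R6, R7} → V_1 = -0.4983
Node n2: branches {R1, R3, R5, R6, Iprobe} → V_2 = -0.5343

R_eq = 1.203 Ω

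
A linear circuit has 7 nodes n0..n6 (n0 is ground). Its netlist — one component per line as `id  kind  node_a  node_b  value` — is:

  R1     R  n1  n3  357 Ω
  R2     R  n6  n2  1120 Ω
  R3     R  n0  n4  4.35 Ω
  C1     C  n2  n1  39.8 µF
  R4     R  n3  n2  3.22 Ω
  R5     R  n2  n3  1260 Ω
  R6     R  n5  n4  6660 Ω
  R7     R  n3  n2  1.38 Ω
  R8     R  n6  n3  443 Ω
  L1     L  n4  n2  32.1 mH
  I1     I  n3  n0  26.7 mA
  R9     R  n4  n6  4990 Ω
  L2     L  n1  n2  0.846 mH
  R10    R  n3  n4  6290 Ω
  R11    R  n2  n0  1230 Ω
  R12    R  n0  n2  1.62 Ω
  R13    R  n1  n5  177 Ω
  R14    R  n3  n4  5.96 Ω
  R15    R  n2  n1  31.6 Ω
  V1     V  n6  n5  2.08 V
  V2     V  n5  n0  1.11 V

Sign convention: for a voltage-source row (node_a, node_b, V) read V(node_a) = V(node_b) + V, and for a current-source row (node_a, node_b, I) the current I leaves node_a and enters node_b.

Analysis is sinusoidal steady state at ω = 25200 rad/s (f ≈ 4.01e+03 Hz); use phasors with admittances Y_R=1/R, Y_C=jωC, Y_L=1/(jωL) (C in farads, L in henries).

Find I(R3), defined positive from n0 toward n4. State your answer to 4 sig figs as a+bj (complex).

0.002202-4.631e-06j A

Apply KCL at each of the 6 non-ground nodes and solve the resulting linear system.
Node n1: branches {R1, C1, L2, R13, R15} → V_1 = -0.01142-0.006519j
Node n2: branches {R2, C1, R4, R5, R7, L1, L2, R11, R12, R15} → V_2 = -0.01170+5.189e-05j
Node n3: branches {R1, R4, R5, R7, R8, I1, R10, R14} → V_3 = -0.02751+3.216e-05j
Node n4: branches {R3, R6, L1, R9, R10, R14} → V_4 = -0.009579+2.015e-05j
Node n5: branches {R6, R13, V1, V2} → V_5 = 1.110+0.000j
Node n6: branches {R2, R8, R9, V1} → V_6 = 3.190+0.000j
Source currents: i(V1)=-0.01076+1.230e-07j, i(V2)=-0.01727-3.670e-05j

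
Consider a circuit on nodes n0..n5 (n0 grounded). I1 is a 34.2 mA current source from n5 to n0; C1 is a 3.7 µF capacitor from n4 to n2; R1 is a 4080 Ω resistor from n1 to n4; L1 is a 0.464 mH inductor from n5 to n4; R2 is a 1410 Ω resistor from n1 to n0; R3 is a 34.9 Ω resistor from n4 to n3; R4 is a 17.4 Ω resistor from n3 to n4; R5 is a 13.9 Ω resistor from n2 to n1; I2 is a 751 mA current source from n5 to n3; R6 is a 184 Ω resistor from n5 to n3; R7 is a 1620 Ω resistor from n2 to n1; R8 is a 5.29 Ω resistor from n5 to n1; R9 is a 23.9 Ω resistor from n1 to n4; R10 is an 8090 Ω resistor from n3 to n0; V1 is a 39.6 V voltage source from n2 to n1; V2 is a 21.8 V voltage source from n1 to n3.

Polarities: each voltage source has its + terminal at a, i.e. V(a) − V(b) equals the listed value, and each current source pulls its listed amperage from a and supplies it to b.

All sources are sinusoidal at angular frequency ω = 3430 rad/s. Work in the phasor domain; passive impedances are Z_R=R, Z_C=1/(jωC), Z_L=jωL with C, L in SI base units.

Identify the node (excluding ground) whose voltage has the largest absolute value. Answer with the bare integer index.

3

Element admittances at ω=3430 rad/s:
  I1: injects 0.0342 A into n0 (from n5)
  Y(C1) = 0.000+0.01269j S between n4,n2
  Y(R1) = 0.0002451+0.000j S between n1,n4
  Y(L1) = 0.000-0.6283j S between n5,n4
  Y(R2) = 0.0007092+0.000j S between n1,n0
  Y(R3) = 0.02865+0.000j S between n4,n3
  Y(R4) = 0.05747+0.000j S between n3,n4
  Y(R5) = 0.07194+0.000j S between n2,n1
  I2: injects 0.751 A into n3 (from n5)
  Y(R6) = 0.005435+0.000j S between n5,n3
  Y(R7) = 0.0006173+0.000j S between n2,n1
  Y(R8) = 0.1890+0.000j S between n5,n1
  Y(R9) = 0.04184+0.000j S between n1,n4
  Y(R10) = 0.0001236+0.000j S between n3,n0
  V1: constraint V(n2)−V(n1) = 39.6
  V2: constraint V(n1)−V(n3) = 21.8
Assemble and solve the 7×7 MNA system:
  V(n1)=-37.83+0.000j  V(n2)=1.771+0.000j  V(n3)=-59.63+0.000j  V(n4)=-46.84+1.234j  V(n5)=-46.11+2.359j
  i(V1)=-2.889-0.6169j  i(V2)=-1.933-0.1191j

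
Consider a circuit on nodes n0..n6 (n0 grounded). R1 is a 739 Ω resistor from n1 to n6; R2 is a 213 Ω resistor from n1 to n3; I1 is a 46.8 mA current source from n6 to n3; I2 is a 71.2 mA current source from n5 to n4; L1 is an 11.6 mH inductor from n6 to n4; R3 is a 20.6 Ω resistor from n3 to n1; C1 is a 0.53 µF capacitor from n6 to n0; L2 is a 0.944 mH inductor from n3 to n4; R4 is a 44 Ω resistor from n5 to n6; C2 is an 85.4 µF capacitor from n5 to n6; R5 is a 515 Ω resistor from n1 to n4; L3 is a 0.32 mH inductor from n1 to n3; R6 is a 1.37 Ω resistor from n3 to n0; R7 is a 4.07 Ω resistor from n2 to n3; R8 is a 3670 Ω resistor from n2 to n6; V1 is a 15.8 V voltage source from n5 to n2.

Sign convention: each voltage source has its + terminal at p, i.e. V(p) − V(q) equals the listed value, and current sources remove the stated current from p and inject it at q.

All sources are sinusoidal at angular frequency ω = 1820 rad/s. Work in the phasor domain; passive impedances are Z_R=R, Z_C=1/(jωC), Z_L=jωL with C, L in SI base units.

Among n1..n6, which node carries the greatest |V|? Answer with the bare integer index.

Element admittances at ω=1820 rad/s:
  Y(R1) = 0.001353+0.000j S between n1,n6
  Y(R2) = 0.004695+0.000j S between n1,n3
  I1: injects 0.0468 A into n3 (from n6)
  I2: injects 0.0712 A into n4 (from n5)
  Y(L1) = 0.000-0.04737j S between n6,n4
  Y(R3) = 0.04854+0.000j S between n3,n1
  Y(C1) = 0.000+0.0009646j S between n6,n0
  Y(L2) = 0.000-0.5820j S between n3,n4
  Y(R4) = 0.02273+0.000j S between n5,n6
  Y(C2) = 0.000+0.1554j S between n5,n6
  Y(R5) = 0.001942+0.000j S between n1,n4
  Y(L3) = 0.000-1.717j S between n1,n3
  Y(R6) = 0.7299+0.000j S between n3,n0
  Y(R7) = 0.2457+0.000j S between n2,n3
  Y(R8) = 0.0002725+0.000j S between n2,n6
  V1: constraint V(n5)−V(n2) = 15.8
Assemble and solve the 7×7 MNA system:
  V(n1)=0.003131-0.008324j  V(n2)=-1.620+3.238j  V(n3)=0.008038-0.02500j  V(n4)=1.433+0.5433j  V(n5)=14.18+3.238j  V(n6)=18.92+6.082j
  i(V1)=-0.4057+0.8009j

6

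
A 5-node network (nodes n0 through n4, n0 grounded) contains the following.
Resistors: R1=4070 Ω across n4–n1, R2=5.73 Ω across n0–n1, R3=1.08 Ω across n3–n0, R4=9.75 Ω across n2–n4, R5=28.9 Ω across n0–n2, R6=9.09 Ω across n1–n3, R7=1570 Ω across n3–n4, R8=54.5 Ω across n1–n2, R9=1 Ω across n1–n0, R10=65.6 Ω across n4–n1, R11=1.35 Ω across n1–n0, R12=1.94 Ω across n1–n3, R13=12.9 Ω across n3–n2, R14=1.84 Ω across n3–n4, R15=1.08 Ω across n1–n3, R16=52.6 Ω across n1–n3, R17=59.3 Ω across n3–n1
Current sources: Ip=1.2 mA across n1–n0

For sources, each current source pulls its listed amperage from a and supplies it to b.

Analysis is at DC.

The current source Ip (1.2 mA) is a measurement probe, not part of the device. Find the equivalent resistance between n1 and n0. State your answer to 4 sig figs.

MNA unknowns: 4 node voltages V₁..V_4
R1: Y=0.0002457 on G[4,1]
R2: Y=0.1745 on G[0,1]
R3: Y=0.9259 on G[3,0]
R4: Y=0.1026 on G[2,4]
R5: Y=0.03460 on G[0,2]
R6: Y=0.1100 on G[1,3]
R7: Y=0.0006369 on G[3,4]
R8: Y=0.01835 on G[1,2]
R9: Y=1.000 on G[1,0]
R10: Y=0.01524 on G[4,1]
R11: Y=0.7407 on G[1,0]
R12: Y=0.5155 on G[1,3]
R13: Y=0.07752 on G[3,2]
R14: Y=0.5435 on G[3,4]
R15: Y=0.9259 on G[1,3]
R16: Y=0.01901 on G[1,3]
R17: Y=0.01686 on G[3,1]
Ip: z[1]−=0.0012, z[0]+=0.0012
solve → V1=-0.0004767, V2=-0.0002690, V3=-0.0003000, V4=-0.0002993

R_eq = 0.3972 Ω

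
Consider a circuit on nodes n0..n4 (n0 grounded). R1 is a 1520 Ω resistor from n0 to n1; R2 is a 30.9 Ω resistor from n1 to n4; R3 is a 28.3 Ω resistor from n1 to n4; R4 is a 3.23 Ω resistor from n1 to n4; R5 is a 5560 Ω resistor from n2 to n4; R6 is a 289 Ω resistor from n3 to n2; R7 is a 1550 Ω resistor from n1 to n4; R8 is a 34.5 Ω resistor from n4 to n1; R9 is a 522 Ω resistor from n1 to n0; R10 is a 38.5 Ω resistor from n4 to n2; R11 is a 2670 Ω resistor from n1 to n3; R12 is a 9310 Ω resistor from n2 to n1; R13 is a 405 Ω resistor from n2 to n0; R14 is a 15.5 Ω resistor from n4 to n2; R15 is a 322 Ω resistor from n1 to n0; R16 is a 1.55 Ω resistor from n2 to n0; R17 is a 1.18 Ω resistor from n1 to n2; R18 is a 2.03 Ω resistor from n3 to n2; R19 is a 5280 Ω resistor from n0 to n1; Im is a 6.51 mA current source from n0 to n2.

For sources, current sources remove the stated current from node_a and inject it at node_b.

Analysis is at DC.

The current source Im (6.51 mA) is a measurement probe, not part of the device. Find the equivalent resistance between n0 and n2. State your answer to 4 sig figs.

R_eq = 1.530 Ω

Apply KCL at each of the 4 non-ground nodes and solve the resulting linear system.
Node n1: branches {R1, R2, R3, R4, R7, R8, R9, R11, R12, R15, R17, R19} → V_1 = 0.009899
Node n2: branches {R5, R6, R10, R12, R13, R14, R16, R17, R18, Im} → V_2 = 0.009962
Node n3: branches {R6, R11, R18} → V_3 = 0.009962
Node n4: branches {R2, R3, R4, R5, R7, R8, R10, R14} → V_4 = 0.009911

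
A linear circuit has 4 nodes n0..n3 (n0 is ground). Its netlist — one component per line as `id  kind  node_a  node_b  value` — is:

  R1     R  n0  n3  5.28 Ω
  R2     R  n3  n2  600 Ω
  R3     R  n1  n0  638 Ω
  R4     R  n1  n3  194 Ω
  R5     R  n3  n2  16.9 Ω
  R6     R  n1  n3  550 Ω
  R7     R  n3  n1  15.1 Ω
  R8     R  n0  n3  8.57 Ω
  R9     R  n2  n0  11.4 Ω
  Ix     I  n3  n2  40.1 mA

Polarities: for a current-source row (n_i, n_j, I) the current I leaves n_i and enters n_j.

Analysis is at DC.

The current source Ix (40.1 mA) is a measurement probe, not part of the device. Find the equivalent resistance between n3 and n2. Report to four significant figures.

R_eq = 7.746 Ω

Element admittances at DC:
  Y(R1) = 0.1894 S between n0,n3
  Y(R2) = 0.001667 S between n3,n2
  Y(R3) = 0.001567 S between n1,n0
  Y(R4) = 0.005155 S between n1,n3
  Y(R5) = 0.05917 S between n3,n2
  Y(R6) = 0.001818 S between n1,n3
  Y(R7) = 0.06623 S between n3,n1
  Y(R8) = 0.1167 S between n0,n3
  Y(R9) = 0.08772 S between n2,n0
  Ix: injects 0.0401 A into n2 (from n3)
Assemble and solve the 3×3 MNA system:
  V(n1)=-0.06748  V(n2)=0.2417  V(n3)=-0.06892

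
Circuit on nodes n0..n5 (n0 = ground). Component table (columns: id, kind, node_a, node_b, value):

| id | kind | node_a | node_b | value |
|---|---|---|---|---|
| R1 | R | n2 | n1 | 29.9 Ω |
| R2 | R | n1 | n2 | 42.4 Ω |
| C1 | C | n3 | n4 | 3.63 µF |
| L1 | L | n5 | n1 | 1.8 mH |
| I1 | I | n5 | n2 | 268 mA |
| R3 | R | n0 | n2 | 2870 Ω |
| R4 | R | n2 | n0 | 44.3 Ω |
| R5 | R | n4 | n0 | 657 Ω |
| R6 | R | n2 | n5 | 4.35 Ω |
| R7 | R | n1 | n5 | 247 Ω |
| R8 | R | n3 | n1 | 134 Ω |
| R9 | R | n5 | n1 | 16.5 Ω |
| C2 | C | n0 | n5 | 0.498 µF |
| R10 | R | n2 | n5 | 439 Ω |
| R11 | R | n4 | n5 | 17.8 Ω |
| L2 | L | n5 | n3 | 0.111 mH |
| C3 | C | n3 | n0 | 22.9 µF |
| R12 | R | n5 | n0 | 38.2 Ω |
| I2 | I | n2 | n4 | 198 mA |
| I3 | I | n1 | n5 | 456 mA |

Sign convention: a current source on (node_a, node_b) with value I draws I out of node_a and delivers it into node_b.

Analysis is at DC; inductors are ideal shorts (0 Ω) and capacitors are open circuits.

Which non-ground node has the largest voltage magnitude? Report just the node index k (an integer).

Apply KCL at each of the 5 non-ground nodes and solve the resulting linear system.
Node n1: branches {R1, R2, L1, R7, R8, R9, I3} → V_1 = -0.2119
Node n2: branches {R1, R2, I1, R3, R4, R6, R10, I2} → V_2 = 0.02790
Node n3: branches {C1, R8, L2, C3} → V_3 = -0.2119
Node n4: branches {C1, R5, R11, I2} → V_4 = 3.225
Node n5: branches {L1, I1, R6, R7, R9, C2, R10, R11, L2, R12, I3} → V_5 = -0.2119
Source currents: i(L1)=0.4423, i(L2)=0.000

4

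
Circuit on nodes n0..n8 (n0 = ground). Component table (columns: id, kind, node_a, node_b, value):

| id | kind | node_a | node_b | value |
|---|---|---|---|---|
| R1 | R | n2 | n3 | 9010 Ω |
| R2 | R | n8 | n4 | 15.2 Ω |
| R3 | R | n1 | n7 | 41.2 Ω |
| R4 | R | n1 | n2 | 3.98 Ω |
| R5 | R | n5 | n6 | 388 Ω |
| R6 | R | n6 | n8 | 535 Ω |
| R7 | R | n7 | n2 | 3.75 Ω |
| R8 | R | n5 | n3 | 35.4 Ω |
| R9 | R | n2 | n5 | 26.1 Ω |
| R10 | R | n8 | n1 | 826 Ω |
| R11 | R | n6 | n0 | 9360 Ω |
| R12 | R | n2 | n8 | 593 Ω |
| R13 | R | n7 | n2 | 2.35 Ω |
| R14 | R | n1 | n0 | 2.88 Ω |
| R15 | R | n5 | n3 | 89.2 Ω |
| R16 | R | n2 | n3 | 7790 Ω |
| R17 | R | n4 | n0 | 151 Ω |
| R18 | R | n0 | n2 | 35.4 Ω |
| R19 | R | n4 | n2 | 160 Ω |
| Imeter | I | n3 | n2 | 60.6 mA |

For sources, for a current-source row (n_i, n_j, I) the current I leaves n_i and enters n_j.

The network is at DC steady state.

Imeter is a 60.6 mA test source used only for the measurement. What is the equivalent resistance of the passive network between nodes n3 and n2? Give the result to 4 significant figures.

R_eq = 50.14 Ω

MNA unknowns: 8 node voltages V₁..V_8
R1: Y=0.0001110 on G[2,3]
R2: Y=0.06579 on G[8,4]
R3: Y=0.02427 on G[1,7]
R4: Y=0.2513 on G[1,2]
R5: Y=0.002577 on G[5,6]
R6: Y=0.001869 on G[6,8]
R7: Y=0.2667 on G[7,2]
R8: Y=0.02825 on G[5,3]
R9: Y=0.03831 on G[2,5]
R10: Y=0.001211 on G[8,1]
R11: Y=0.0001068 on G[6,0]
R12: Y=0.001686 on G[2,8]
R13: Y=0.4255 on G[7,2]
R14: Y=0.3472 on G[1,0]
R15: Y=0.01121 on G[5,3]
R16: Y=0.0001284 on G[2,3]
R17: Y=0.006623 on G[4,0]
R18: Y=0.02825 on G[0,2]
R19: Y=0.006250 on G[4,2]
Imeter: z[3]−=0.0606, z[2]+=0.0606
solve → V1=0.001633, V2=0.004174, V3=-3.034, V4=-0.08885, V5=-1.517, V6=-0.9025, V7=0.004087, V8=-0.1066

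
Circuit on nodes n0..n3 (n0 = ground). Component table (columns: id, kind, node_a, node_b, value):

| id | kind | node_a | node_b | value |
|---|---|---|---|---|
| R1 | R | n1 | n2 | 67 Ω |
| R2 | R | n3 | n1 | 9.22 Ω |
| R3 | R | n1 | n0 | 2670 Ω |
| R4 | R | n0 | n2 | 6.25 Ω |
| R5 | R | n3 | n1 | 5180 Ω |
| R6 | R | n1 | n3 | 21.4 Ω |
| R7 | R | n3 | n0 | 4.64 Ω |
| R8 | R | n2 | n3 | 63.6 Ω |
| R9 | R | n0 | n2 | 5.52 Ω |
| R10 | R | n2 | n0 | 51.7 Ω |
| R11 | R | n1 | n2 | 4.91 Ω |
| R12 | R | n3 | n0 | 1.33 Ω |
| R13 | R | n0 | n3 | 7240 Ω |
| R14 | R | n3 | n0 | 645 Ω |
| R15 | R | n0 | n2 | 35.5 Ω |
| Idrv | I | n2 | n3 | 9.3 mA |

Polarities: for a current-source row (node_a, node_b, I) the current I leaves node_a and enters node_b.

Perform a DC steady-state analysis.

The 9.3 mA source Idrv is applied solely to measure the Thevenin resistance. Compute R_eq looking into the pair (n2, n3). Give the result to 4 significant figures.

R_eq = 2.604 Ω

Apply KCL at each of the 3 non-ground nodes and solve the resulting linear system.
Node n1: branches {R1, R2, R3, R5, R6, R11} → V_1 = -0.007214
Node n2: branches {R1, R4, R8, R9, R10, R11, R15, Idrv} → V_2 = -0.01728
Node n3: branches {R2, R5, R6, R7, R8, R12, R13, R14, Idrv} → V_3 = 0.006935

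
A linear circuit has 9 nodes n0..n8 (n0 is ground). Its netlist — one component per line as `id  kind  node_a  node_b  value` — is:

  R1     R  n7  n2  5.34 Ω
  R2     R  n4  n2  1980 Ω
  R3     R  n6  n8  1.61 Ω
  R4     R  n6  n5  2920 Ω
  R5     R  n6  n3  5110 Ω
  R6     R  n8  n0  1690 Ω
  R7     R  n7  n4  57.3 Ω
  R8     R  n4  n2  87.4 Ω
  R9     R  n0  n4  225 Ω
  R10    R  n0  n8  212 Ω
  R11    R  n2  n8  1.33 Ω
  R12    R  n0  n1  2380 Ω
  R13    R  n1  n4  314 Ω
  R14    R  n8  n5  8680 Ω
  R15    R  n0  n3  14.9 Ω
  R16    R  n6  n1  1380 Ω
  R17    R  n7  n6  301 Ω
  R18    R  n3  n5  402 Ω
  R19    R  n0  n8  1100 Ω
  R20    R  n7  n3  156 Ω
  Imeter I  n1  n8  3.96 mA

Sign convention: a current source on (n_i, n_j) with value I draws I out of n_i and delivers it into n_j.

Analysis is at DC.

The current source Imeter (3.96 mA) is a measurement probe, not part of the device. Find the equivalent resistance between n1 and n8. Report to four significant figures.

R_eq = 250.8 Ω

Element admittances at DC:
  Y(R1) = 0.1873 S between n7,n2
  Y(R2) = 0.0005051 S between n4,n2
  Y(R3) = 0.6211 S between n6,n8
  Y(R4) = 0.0003425 S between n6,n5
  Y(R5) = 0.0001957 S between n6,n3
  Y(R6) = 0.0005917 S between n8,n0
  Y(R7) = 0.01745 S between n7,n4
  Y(R8) = 0.01144 S between n4,n2
  Y(R9) = 0.004444 S between n0,n4
  Y(R10) = 0.004717 S between n0,n8
  Y(R11) = 0.7519 S between n2,n8
  Y(R12) = 0.0004202 S between n0,n1
  Y(R13) = 0.003185 S between n1,n4
  Y(R14) = 0.0001152 S between n8,n5
  Y(R15) = 0.06711 S between n0,n3
  Y(R16) = 0.0007246 S between n6,n1
  Y(R17) = 0.003322 S between n7,n6
  Y(R18) = 0.002488 S between n3,n5
  Y(R19) = 0.0009091 S between n0,n8
  Y(R20) = 0.006410 S between n7,n3
  Imeter: injects 0.00396 A into n8 (from n1)
Assemble and solve the 8×8 MNA system:
  V(n1)=-0.9394  V(n2)=0.04980  V(n3)=0.003934  V(n4)=-0.04554  V(n5)=0.01150  V(n6)=0.05232  V(n7)=0.04071  V(n8)=0.05357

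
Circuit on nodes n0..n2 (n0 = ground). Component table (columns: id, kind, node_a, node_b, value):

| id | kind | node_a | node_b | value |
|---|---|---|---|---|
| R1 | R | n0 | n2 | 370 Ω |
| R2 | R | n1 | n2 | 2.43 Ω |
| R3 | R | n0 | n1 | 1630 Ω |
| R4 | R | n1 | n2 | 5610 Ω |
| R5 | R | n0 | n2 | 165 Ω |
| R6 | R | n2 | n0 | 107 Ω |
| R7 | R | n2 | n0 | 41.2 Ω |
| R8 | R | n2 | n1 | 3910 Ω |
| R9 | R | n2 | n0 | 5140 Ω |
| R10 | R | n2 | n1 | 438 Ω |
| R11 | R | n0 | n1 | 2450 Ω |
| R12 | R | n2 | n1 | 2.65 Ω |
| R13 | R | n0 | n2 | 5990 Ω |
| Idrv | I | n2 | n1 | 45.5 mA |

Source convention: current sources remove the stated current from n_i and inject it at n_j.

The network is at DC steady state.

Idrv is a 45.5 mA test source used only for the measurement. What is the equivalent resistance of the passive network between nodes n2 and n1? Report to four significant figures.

R_eq = 1.262 Ω

MNA unknowns: 2 node voltages V₁..V_2
R1: Y=0.002703 on G[0,2]
R2: Y=0.4115 on G[1,2]
R3: Y=0.0006135 on G[0,1]
R4: Y=0.0001783 on G[1,2]
R5: Y=0.006061 on G[0,2]
R6: Y=0.009346 on G[2,0]
R7: Y=0.02427 on G[2,0]
R8: Y=0.0002558 on G[2,1]
R9: Y=0.0001946 on G[2,0]
R10: Y=0.002283 on G[2,1]
R11: Y=0.0004082 on G[0,1]
R12: Y=0.3774 on G[2,1]
R13: Y=0.0001669 on G[0,2]
Idrv: z[2]−=0.0455, z[1]+=0.0455
solve → V1=0.05607, V2=-0.001340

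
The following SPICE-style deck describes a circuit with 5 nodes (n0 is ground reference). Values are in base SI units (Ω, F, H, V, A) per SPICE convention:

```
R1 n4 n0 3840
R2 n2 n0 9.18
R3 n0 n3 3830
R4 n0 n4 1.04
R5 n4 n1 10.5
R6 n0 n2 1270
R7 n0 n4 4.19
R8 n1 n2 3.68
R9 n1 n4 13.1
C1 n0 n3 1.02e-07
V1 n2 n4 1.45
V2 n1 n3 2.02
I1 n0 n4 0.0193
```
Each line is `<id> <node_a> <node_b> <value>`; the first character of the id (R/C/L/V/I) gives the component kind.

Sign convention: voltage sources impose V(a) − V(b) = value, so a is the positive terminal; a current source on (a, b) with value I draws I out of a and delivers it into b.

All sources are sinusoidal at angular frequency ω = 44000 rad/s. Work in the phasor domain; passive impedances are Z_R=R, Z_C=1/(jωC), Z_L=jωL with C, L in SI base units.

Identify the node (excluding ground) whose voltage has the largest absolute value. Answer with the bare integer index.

2

Apply KCL at each of the 4 non-ground nodes and solve the resulting linear system.
Node n1: branches {R5, R8, R9, V2} → V_1 = 0.7833+0.01674j
Node n2: branches {R2, R6, R8, V1} → V_2 = 1.344+0.004233j
Node n3: branches {R3, C1, V2} → V_3 = -1.237+0.01674j
Node n4: branches {R1, R4, R5, R7, R9, V1, I1} → V_4 = -0.1064+0.004233j
Source currents: i(V1)=-0.2997+0.002935j, i(V2)=-0.0003980-0.005546j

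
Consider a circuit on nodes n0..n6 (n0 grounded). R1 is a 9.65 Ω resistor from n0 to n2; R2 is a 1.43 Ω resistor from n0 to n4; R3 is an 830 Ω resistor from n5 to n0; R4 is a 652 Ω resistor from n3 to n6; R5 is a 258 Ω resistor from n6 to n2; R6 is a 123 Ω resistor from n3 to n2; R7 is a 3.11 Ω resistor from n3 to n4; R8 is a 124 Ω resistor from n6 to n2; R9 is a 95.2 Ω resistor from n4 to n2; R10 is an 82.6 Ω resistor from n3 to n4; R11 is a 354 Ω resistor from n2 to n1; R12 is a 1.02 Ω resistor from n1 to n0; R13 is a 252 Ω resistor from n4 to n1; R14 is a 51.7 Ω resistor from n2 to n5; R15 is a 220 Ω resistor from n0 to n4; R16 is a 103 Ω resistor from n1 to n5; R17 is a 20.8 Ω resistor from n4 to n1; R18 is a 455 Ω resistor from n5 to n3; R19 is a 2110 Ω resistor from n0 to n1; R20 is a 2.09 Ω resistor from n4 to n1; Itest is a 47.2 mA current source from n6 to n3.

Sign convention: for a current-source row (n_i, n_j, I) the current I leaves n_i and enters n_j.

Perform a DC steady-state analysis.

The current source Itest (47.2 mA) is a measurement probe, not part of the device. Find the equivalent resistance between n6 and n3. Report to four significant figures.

MNA unknowns: 6 node voltages V₁..V_6
R1: Y=0.1036 on G[0,2]
R2: Y=0.6993 on G[0,4]
R3: Y=0.001205 on G[5,0]
R4: Y=0.001534 on G[3,6]
R5: Y=0.003876 on G[6,2]
R6: Y=0.008130 on G[3,2]
R7: Y=0.3215 on G[3,4]
R8: Y=0.008065 on G[6,2]
R9: Y=0.01050 on G[4,2]
R10: Y=0.01211 on G[3,4]
R11: Y=0.002825 on G[2,1]
R12: Y=0.9804 on G[1,0]
R13: Y=0.003968 on G[4,1]
R14: Y=0.01934 on G[2,5]
R15: Y=0.004545 on G[0,4]
R16: Y=0.009709 on G[1,5]
R17: Y=0.04808 on G[4,1]
R18: Y=0.002198 on G[5,3]
R19: Y=0.0004739 on G[0,1]
R20: Y=0.4785 on G[4,1]
Itest: z[6]−=0.0472, z[3]+=0.0472
solve → V1=0.009242, V2=-0.2971, V3=0.1420, V4=0.03114, V5=-0.1647, V6=-3.750

R_eq = 82.46 Ω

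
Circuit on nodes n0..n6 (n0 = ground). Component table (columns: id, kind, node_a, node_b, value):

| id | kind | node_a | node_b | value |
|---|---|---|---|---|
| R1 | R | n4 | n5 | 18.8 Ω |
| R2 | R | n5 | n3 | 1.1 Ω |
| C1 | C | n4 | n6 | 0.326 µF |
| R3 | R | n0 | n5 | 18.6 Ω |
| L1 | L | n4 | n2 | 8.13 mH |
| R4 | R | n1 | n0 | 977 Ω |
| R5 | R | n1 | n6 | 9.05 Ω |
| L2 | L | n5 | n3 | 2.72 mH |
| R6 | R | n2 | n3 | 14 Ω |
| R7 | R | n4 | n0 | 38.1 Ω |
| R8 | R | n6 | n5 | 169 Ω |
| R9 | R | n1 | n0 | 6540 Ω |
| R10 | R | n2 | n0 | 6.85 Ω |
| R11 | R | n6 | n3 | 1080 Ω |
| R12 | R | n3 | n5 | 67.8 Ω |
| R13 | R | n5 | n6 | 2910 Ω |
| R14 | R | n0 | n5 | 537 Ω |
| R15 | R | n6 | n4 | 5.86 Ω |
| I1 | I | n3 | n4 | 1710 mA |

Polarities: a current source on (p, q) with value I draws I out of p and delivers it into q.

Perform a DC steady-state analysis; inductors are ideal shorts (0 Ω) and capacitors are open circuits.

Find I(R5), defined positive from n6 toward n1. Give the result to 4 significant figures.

Apply KCL at each of the 6 non-ground nodes and solve the resulting linear system.
Node n1: branches {R4, R5, R9} → V_1 = 1.962
Node n2: branches {L1, R6, R10} → V_2 = 2.394
Node n3: branches {R2, L2, R6, R11, R12, I1} → V_3 = -7.455
Node n4: branches {R1, C1, L1, R7, R15, I1} → V_4 = 2.394
Node n5: branches {R1, R2, R3, L2, R8, R12, R13, R14} → V_5 = -7.455
Node n6: branches {C1, R5, R8, R11, R13, R15} → V_6 = 1.983
Source currents: i(L1)=1.053, i(L2)=0.9977

0.002309 A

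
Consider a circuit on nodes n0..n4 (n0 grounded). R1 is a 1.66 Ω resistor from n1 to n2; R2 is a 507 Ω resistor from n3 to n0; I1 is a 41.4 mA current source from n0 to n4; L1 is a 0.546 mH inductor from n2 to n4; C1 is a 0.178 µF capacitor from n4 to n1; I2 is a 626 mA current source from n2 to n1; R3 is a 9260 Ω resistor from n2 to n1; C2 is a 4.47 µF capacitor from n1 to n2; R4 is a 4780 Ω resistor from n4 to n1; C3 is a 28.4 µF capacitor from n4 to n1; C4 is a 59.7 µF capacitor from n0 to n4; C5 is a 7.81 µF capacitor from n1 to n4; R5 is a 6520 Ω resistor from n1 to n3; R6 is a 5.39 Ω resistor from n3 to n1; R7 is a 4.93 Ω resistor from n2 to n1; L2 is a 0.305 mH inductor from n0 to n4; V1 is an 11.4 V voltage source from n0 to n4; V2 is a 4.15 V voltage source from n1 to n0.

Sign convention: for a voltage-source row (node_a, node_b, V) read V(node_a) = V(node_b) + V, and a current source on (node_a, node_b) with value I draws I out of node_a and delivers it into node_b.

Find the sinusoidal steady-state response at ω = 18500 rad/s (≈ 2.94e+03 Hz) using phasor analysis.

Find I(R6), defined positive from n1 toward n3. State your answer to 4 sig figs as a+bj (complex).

0.008093+0.000j A

Apply KCL at each of the 4 non-ground nodes and solve the resulting linear system.
Node n1: branches {R1, C1, I2, R3, C2, R4, C3, C5, R5, R6, R7, V2} → V_1 = 4.150+0.000j
Node n2: branches {R1, L1, I2, R3, C2, R7} → V_2 = 3.334+1.895j
Node n3: branches {R2, R5, R6} → V_3 = 4.106+0.000j
Node n4: branches {I1, L1, C1, R4, C3, C4, C5, L2, V1} → V_4 = -11.40+0.000j
Source currents: i(V1)=-0.2323-19.58j, i(V2)=-0.1990-9.009j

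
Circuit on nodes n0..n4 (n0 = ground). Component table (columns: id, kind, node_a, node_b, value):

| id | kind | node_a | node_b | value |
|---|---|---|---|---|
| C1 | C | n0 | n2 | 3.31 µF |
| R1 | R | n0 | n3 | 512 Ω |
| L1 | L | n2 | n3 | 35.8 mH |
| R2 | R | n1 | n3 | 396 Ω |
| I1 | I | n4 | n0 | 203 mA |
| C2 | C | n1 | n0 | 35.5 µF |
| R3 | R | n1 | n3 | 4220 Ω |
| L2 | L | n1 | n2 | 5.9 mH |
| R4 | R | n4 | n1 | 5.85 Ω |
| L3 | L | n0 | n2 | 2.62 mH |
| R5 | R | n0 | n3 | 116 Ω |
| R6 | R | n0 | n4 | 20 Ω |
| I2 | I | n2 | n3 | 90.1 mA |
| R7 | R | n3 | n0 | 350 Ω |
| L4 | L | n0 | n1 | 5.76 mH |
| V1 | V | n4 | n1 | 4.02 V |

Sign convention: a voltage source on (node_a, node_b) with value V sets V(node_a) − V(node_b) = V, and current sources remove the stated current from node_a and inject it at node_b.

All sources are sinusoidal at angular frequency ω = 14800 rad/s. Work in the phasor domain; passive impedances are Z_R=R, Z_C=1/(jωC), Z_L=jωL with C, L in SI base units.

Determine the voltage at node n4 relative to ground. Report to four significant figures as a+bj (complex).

Apply KCL at each of the 4 non-ground nodes and solve the resulting linear system.
Node n1: branches {R2, C2, R3, L2, R4, L4, V1} → V_1 = -0.02801+0.5774j
Node n2: branches {C1, L1, L2, L3, I2} → V_2 = -1.194+8.279j
Node n3: branches {R1, L1, R2, R3, R5, I2, R7} → V_3 = 6.409+0.9848j
Node n4: branches {I1, R4, R6, V1} → V_4 = 3.992+0.5774j
Source currents: i(V1)=-1.090-0.02887j

3.992+0.5774j V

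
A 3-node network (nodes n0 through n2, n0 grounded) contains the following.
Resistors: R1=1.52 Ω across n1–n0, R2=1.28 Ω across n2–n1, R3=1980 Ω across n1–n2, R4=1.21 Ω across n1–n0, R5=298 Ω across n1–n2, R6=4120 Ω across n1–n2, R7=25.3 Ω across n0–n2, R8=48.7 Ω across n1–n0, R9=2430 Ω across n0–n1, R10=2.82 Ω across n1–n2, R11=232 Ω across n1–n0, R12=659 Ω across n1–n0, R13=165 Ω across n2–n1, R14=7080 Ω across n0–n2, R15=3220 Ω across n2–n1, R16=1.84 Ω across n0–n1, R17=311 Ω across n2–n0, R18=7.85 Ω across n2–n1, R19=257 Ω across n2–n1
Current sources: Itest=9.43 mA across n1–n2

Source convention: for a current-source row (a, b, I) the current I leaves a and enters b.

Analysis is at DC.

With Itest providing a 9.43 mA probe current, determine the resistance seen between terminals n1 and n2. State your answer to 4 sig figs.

R_eq = 0.7578 Ω

Element admittances at DC:
  Y(R1) = 0.6579 S between n1,n0
  Y(R2) = 0.7812 S between n2,n1
  Y(R3) = 0.0005051 S between n1,n2
  Y(R4) = 0.8264 S between n1,n0
  Y(R5) = 0.003356 S between n1,n2
  Y(R6) = 0.0002427 S between n1,n2
  Y(R7) = 0.03953 S between n0,n2
  Y(R8) = 0.02053 S between n1,n0
  Y(R9) = 0.0004115 S between n0,n1
  Y(R10) = 0.3546 S between n1,n2
  Y(R11) = 0.004310 S between n1,n0
  Y(R12) = 0.001517 S between n1,n0
  Y(R13) = 0.006061 S between n2,n1
  Y(R14) = 0.0001412 S between n0,n2
  Y(R15) = 0.0003106 S between n2,n1
  Y(R16) = 0.5435 S between n0,n1
  Y(R17) = 0.003215 S between n2,n0
  Y(R18) = 0.1274 S between n2,n1
  Y(R19) = 0.003891 S between n2,n1
  Itest: injects 0.00943 A into n2 (from n1)
Assemble and solve the 2×2 MNA system:
  V(n1)=-0.0001461  V(n2)=0.007000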